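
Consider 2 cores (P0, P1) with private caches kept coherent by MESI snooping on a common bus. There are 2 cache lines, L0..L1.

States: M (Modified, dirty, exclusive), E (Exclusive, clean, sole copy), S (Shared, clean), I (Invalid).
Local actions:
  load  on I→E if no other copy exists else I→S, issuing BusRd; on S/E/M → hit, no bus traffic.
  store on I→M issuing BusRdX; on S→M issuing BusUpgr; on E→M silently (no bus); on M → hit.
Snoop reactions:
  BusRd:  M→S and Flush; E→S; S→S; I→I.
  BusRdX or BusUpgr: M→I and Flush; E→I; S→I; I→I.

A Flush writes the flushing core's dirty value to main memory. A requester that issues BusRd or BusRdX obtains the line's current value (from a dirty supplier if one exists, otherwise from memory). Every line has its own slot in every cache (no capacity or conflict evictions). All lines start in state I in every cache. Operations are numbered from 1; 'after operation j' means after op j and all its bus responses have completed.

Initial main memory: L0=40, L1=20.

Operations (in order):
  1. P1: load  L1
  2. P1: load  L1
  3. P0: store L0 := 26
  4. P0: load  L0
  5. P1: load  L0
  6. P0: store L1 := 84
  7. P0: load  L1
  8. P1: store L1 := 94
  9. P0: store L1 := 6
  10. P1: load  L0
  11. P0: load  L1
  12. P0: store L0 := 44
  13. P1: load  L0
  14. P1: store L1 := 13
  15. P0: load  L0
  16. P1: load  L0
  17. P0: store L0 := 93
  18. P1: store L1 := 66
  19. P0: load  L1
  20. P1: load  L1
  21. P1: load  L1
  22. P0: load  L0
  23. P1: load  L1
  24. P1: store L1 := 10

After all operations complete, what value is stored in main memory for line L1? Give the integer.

memory[L1] = 66

step 1: P1: load  L1  ⟶  IE  (L1)  txn=BusRd  M[L1]=20
step 2: P1: load  L1  ⟶  IE  (L1)  txn=∅  M[L1]=20
step 3: P0: store L0 := 26  ⟶  MI  (L0)  txn=BusRdX  M[L0]=40
step 4: P0: load  L0  ⟶  MI  (L0)  txn=∅  M[L0]=40
step 5: P1: load  L0  ⟶  SS  (L0)  txn=BusRd+Flush  M[L0]=26
step 6: P0: store L1 := 84  ⟶  MI  (L1)  txn=BusRdX  M[L1]=20
step 7: P0: load  L1  ⟶  MI  (L1)  txn=∅  M[L1]=20
step 8: P1: store L1 := 94  ⟶  IM  (L1)  txn=BusRdX+Flush  M[L1]=84
step 9: P0: store L1 := 6  ⟶  MI  (L1)  txn=BusRdX+Flush  M[L1]=94
step 10: P1: load  L0  ⟶  SS  (L0)  txn=∅  M[L0]=26
step 11: P0: load  L1  ⟶  MI  (L1)  txn=∅  M[L1]=94
step 12: P0: store L0 := 44  ⟶  MI  (L0)  txn=BusUpgr  M[L0]=26
step 13: P1: load  L0  ⟶  SS  (L0)  txn=BusRd+Flush  M[L0]=44
step 14: P1: store L1 := 13  ⟶  IM  (L1)  txn=BusRdX+Flush  M[L1]=6
step 15: P0: load  L0  ⟶  SS  (L0)  txn=∅  M[L0]=44
step 16: P1: load  L0  ⟶  SS  (L0)  txn=∅  M[L0]=44
step 17: P0: store L0 := 93  ⟶  MI  (L0)  txn=BusUpgr  M[L0]=44
step 18: P1: store L1 := 66  ⟶  IM  (L1)  txn=∅  M[L1]=6
step 19: P0: load  L1  ⟶  SS  (L1)  txn=BusRd+Flush  M[L1]=66
step 20: P1: load  L1  ⟶  SS  (L1)  txn=∅  M[L1]=66
step 21: P1: load  L1  ⟶  SS  (L1)  txn=∅  M[L1]=66
step 22: P0: load  L0  ⟶  MI  (L0)  txn=∅  M[L0]=44
step 23: P1: load  L1  ⟶  SS  (L1)  txn=∅  M[L1]=66
step 24: P1: store L1 := 10  ⟶  IM  (L1)  txn=BusUpgr  M[L1]=66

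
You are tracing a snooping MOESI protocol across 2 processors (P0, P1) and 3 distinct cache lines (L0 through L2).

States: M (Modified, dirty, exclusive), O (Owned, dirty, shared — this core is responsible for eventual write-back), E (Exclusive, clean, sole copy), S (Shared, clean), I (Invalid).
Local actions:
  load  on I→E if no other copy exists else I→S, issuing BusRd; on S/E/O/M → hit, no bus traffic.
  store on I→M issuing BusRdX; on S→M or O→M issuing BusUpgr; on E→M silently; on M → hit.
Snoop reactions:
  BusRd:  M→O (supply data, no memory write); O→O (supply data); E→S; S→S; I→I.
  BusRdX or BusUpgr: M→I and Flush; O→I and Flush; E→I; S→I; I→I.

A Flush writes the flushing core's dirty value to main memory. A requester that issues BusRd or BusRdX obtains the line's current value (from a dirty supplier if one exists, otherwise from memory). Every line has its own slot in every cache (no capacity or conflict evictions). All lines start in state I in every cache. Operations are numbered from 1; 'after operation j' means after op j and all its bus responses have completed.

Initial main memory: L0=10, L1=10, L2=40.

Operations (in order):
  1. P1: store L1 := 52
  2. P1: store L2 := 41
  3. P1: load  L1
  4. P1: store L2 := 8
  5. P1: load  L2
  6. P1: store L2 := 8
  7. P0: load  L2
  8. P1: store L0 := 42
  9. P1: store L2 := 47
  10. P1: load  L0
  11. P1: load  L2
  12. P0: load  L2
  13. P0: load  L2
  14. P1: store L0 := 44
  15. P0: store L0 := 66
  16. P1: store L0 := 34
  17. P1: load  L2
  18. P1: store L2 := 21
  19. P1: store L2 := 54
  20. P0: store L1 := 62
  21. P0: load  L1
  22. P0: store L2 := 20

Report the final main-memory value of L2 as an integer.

1. P1: store L1 := 52  bus=[BusRdX]  L1: P0=I P1=M  mem[L1]=10
2. P1: store L2 := 41  bus=[BusRdX]  L2: P0=I P1=M  mem[L2]=40
3. P1: load  L1  bus=[-]  L1: P0=I P1=M  mem[L1]=10
4. P1: store L2 := 8  bus=[-]  L2: P0=I P1=M  mem[L2]=40
5. P1: load  L2  bus=[-]  L2: P0=I P1=M  mem[L2]=40
6. P1: store L2 := 8  bus=[-]  L2: P0=I P1=M  mem[L2]=40
7. P0: load  L2  bus=[BusRd]  L2: P0=S P1=O  mem[L2]=40
8. P1: store L0 := 42  bus=[BusRdX]  L0: P0=I P1=M  mem[L0]=10
9. P1: store L2 := 47  bus=[BusUpgr]  L2: P0=I P1=M  mem[L2]=40
10. P1: load  L0  bus=[-]  L0: P0=I P1=M  mem[L0]=10
11. P1: load  L2  bus=[-]  L2: P0=I P1=M  mem[L2]=40
12. P0: load  L2  bus=[BusRd]  L2: P0=S P1=O  mem[L2]=40
13. P0: load  L2  bus=[-]  L2: P0=S P1=O  mem[L2]=40
14. P1: store L0 := 44  bus=[-]  L0: P0=I P1=M  mem[L0]=10
15. P0: store L0 := 66  bus=[BusRdX,Flush]  L0: P0=M P1=I  mem[L0]=44
16. P1: store L0 := 34  bus=[BusRdX,Flush]  L0: P0=I P1=M  mem[L0]=66
17. P1: load  L2  bus=[-]  L2: P0=S P1=O  mem[L2]=40
18. P1: store L2 := 21  bus=[BusUpgr]  L2: P0=I P1=M  mem[L2]=40
19. P1: store L2 := 54  bus=[-]  L2: P0=I P1=M  mem[L2]=40
20. P0: store L1 := 62  bus=[BusRdX,Flush]  L1: P0=M P1=I  mem[L1]=52
21. P0: load  L1  bus=[-]  L1: P0=M P1=I  mem[L1]=52
22. P0: store L2 := 20  bus=[BusRdX,Flush]  L2: P0=M P1=I  mem[L2]=54

memory[L2] = 54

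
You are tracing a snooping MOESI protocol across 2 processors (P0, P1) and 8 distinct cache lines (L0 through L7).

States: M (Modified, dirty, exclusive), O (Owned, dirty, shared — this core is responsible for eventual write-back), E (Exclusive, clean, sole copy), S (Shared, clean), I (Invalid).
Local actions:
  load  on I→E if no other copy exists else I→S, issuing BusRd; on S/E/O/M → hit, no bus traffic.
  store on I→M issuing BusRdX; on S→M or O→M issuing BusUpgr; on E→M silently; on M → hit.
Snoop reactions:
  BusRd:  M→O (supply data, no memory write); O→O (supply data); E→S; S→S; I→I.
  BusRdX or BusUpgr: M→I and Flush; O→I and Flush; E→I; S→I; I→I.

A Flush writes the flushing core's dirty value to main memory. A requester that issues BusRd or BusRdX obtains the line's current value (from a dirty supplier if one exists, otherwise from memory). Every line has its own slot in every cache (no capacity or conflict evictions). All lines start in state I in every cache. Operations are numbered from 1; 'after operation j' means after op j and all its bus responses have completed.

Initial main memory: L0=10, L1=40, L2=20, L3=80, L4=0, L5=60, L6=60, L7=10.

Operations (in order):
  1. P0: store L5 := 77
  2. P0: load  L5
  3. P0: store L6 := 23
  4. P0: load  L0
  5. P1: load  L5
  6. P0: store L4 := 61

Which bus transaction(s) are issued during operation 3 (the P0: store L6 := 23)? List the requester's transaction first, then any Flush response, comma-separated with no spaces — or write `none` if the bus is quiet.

  op1 P0: store L5 := 77 → M/I on L5; bus BusRdX; mem=60
  op2 P0: load  L5 → M/I on L5; bus (none); mem=60
  op3 P0: store L6 := 23 → M/I on L6; bus BusRdX; mem=60
  op4 P0: load  L0 → E/I on L0; bus BusRd; mem=10
  op5 P1: load  L5 → O/S on L5; bus BusRd; mem=60
  op6 P0: store L4 := 61 → M/I on L4; bus BusRdX; mem=0

bus = BusRdX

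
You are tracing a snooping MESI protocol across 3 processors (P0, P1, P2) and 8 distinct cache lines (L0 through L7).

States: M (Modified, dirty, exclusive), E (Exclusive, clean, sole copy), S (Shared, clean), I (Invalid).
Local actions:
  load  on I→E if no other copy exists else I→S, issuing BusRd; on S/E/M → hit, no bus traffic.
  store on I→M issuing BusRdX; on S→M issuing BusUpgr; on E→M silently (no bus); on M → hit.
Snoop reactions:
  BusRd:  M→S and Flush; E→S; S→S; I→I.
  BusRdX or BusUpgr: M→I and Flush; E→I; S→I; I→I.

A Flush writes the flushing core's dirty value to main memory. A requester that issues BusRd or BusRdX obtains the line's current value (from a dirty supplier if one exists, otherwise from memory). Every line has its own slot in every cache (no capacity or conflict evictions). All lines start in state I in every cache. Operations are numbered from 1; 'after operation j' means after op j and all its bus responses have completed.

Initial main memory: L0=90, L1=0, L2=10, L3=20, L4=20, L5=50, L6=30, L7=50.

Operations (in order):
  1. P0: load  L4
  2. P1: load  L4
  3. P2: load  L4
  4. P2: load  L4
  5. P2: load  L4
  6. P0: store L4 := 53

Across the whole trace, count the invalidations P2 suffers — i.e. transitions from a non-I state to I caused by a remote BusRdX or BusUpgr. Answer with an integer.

  op1 P0: load  L4 → E/I/I on L4; bus BusRd; mem=20
  op2 P1: load  L4 → S/S/I on L4; bus BusRd; mem=20
  op3 P2: load  L4 → S/S/S on L4; bus BusRd; mem=20
  op4 P2: load  L4 → S/S/S on L4; bus (none); mem=20
  op5 P2: load  L4 → S/S/S on L4; bus (none); mem=20
  op6 P0: store L4 := 53 → M/I/I on L4; bus BusUpgr; mem=20

invalidations = 1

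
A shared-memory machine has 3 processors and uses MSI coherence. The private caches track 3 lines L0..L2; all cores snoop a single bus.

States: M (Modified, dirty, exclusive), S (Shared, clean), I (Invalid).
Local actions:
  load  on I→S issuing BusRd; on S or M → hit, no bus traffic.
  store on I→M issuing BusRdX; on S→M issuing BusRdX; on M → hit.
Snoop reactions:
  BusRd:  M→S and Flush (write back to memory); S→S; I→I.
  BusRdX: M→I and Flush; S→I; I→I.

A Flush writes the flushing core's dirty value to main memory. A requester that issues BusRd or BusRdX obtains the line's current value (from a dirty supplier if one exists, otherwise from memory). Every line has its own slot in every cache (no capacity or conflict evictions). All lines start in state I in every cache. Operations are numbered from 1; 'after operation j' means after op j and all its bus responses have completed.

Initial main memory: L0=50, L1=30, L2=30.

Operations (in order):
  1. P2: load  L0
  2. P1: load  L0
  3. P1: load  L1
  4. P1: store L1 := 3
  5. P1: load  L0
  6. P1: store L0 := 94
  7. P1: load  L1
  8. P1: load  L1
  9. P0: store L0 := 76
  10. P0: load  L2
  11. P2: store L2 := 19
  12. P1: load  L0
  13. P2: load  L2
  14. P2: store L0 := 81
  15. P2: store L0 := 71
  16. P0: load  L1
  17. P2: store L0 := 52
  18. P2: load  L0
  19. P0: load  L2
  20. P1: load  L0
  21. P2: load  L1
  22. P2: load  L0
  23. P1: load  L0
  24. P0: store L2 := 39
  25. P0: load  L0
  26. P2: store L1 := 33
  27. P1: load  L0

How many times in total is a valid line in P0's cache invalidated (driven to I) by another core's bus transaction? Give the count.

  op1 P2: load  L0 → I/I/S on L0; bus BusRd; mem=50
  op2 P1: load  L0 → I/S/S on L0; bus BusRd; mem=50
  op3 P1: load  L1 → I/S/I on L1; bus BusRd; mem=30
  op4 P1: store L1 := 3 → I/M/I on L1; bus BusRdX; mem=30
  op5 P1: load  L0 → I/S/S on L0; bus (none); mem=50
  op6 P1: store L0 := 94 → I/M/I on L0; bus BusRdX; mem=50
  op7 P1: load  L1 → I/M/I on L1; bus (none); mem=30
  op8 P1: load  L1 → I/M/I on L1; bus (none); mem=30
  op9 P0: store L0 := 76 → M/I/I on L0; bus BusRdX Flush; mem=94
  op10 P0: load  L2 → S/I/I on L2; bus BusRd; mem=30
  op11 P2: store L2 := 19 → I/I/M on L2; bus BusRdX; mem=30
  op12 P1: load  L0 → S/S/I on L0; bus BusRd Flush; mem=76
  op13 P2: load  L2 → I/I/M on L2; bus (none); mem=30
  op14 P2: store L0 := 81 → I/I/M on L0; bus BusRdX; mem=76
  op15 P2: store L0 := 71 → I/I/M on L0; bus (none); mem=76
  op16 P0: load  L1 → S/S/I on L1; bus BusRd Flush; mem=3
  op17 P2: store L0 := 52 → I/I/M on L0; bus (none); mem=76
  op18 P2: load  L0 → I/I/M on L0; bus (none); mem=76
  op19 P0: load  L2 → S/I/S on L2; bus BusRd Flush; mem=19
  op20 P1: load  L0 → I/S/S on L0; bus BusRd Flush; mem=52
  op21 P2: load  L1 → S/S/S on L1; bus BusRd; mem=3
  op22 P2: load  L0 → I/S/S on L0; bus (none); mem=52
  op23 P1: load  L0 → I/S/S on L0; bus (none); mem=52
  op24 P0: store L2 := 39 → M/I/I on L2; bus BusRdX; mem=19
  op25 P0: load  L0 → S/S/S on L0; bus BusRd; mem=52
  op26 P2: store L1 := 33 → I/I/M on L1; bus BusRdX; mem=3
  op27 P1: load  L0 → S/S/S on L0; bus (none); mem=52

invalidations = 3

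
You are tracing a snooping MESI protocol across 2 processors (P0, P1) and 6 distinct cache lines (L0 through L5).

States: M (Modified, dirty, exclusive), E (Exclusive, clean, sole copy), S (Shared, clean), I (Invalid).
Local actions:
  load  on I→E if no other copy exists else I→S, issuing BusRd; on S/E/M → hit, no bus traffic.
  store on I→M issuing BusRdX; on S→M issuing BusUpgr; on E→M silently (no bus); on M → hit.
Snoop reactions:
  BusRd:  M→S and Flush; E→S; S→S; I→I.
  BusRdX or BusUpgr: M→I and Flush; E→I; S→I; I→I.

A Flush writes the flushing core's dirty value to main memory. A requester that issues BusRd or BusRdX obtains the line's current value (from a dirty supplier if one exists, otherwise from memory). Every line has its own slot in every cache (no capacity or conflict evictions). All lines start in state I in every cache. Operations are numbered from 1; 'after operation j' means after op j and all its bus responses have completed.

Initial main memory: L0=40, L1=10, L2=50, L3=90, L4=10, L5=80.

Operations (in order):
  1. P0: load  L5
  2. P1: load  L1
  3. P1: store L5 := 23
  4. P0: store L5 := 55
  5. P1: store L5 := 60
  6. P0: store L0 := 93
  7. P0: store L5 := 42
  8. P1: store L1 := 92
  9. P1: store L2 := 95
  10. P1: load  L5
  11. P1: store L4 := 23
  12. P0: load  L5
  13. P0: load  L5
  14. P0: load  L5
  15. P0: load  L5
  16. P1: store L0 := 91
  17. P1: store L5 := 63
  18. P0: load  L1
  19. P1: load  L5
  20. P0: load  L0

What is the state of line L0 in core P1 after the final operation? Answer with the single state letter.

  op1 P0: load  L5 → E/I on L5; bus BusRd; mem=80
  op2 P1: load  L1 → I/E on L1; bus BusRd; mem=10
  op3 P1: store L5 := 23 → I/M on L5; bus BusRdX; mem=80
  op4 P0: store L5 := 55 → M/I on L5; bus BusRdX Flush; mem=23
  op5 P1: store L5 := 60 → I/M on L5; bus BusRdX Flush; mem=55
  op6 P0: store L0 := 93 → M/I on L0; bus BusRdX; mem=40
  op7 P0: store L5 := 42 → M/I on L5; bus BusRdX Flush; mem=60
  op8 P1: store L1 := 92 → I/M on L1; bus (none); mem=10
  op9 P1: store L2 := 95 → I/M on L2; bus BusRdX; mem=50
  op10 P1: load  L5 → S/S on L5; bus BusRd Flush; mem=42
  op11 P1: store L4 := 23 → I/M on L4; bus BusRdX; mem=10
  op12 P0: load  L5 → S/S on L5; bus (none); mem=42
  op13 P0: load  L5 → S/S on L5; bus (none); mem=42
  op14 P0: load  L5 → S/S on L5; bus (none); mem=42
  op15 P0: load  L5 → S/S on L5; bus (none); mem=42
  op16 P1: store L0 := 91 → I/M on L0; bus BusRdX Flush; mem=93
  op17 P1: store L5 := 63 → I/M on L5; bus BusUpgr; mem=42
  op18 P0: load  L1 → S/S on L1; bus BusRd Flush; mem=92
  op19 P1: load  L5 → I/M on L5; bus (none); mem=42
  op20 P0: load  L0 → S/S on L0; bus BusRd Flush; mem=91

state = S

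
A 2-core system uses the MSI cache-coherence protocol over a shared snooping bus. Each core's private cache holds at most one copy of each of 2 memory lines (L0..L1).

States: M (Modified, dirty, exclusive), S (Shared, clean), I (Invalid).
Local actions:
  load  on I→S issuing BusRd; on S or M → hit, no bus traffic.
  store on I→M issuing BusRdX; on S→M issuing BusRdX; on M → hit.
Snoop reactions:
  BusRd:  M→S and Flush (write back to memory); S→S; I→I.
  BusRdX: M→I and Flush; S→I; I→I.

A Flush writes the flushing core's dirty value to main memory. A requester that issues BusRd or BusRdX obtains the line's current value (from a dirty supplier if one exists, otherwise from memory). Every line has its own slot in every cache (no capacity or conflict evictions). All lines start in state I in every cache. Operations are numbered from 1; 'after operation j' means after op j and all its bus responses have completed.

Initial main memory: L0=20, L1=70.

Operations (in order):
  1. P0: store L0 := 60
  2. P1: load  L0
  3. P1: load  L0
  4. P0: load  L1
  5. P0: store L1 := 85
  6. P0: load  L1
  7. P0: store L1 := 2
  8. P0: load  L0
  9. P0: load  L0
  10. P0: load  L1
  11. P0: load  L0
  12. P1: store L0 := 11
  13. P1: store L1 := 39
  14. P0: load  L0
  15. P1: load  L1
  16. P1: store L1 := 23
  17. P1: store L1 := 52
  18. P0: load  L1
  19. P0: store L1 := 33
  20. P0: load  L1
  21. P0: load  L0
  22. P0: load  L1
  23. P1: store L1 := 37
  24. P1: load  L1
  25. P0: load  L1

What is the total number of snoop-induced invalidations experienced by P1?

[1] P0: store L0 := 60 | P0:M(60), P1:I | bus: BusRdX
[2] P1: load  L0 | P0:S(60), P1:S(60) | bus: BusRd,Flush
[3] P1: load  L0 | P0:S(60), P1:S(60) | bus: none
[4] P0: load  L1 | P0:S(70), P1:I | bus: BusRd
[5] P0: store L1 := 85 | P0:M(85), P1:I | bus: BusRdX
[6] P0: load  L1 | P0:M(85), P1:I | bus: none
[7] P0: store L1 := 2 | P0:M(2), P1:I | bus: none
[8] P0: load  L0 | P0:S(60), P1:S(60) | bus: none
[9] P0: load  L0 | P0:S(60), P1:S(60) | bus: none
[10] P0: load  L1 | P0:M(2), P1:I | bus: none
[11] P0: load  L0 | P0:S(60), P1:S(60) | bus: none
[12] P1: store L0 := 11 | P0:I, P1:M(11) | bus: BusRdX
[13] P1: store L1 := 39 | P0:I, P1:M(39) | bus: BusRdX,Flush
[14] P0: load  L0 | P0:S(11), P1:S(11) | bus: BusRd,Flush
[15] P1: load  L1 | P0:I, P1:M(39) | bus: none
[16] P1: store L1 := 23 | P0:I, P1:M(23) | bus: none
[17] P1: store L1 := 52 | P0:I, P1:M(52) | bus: none
[18] P0: load  L1 | P0:S(52), P1:S(52) | bus: BusRd,Flush
[19] P0: store L1 := 33 | P0:M(33), P1:I | bus: BusRdX
[20] P0: load  L1 | P0:M(33), P1:I | bus: none
[21] P0: load  L0 | P0:S(11), P1:S(11) | bus: none
[22] P0: load  L1 | P0:M(33), P1:I | bus: none
[23] P1: store L1 := 37 | P0:I, P1:M(37) | bus: BusRdX,Flush
[24] P1: load  L1 | P0:I, P1:M(37) | bus: none
[25] P0: load  L1 | P0:S(37), P1:S(37) | bus: BusRd,Flush

invalidations = 1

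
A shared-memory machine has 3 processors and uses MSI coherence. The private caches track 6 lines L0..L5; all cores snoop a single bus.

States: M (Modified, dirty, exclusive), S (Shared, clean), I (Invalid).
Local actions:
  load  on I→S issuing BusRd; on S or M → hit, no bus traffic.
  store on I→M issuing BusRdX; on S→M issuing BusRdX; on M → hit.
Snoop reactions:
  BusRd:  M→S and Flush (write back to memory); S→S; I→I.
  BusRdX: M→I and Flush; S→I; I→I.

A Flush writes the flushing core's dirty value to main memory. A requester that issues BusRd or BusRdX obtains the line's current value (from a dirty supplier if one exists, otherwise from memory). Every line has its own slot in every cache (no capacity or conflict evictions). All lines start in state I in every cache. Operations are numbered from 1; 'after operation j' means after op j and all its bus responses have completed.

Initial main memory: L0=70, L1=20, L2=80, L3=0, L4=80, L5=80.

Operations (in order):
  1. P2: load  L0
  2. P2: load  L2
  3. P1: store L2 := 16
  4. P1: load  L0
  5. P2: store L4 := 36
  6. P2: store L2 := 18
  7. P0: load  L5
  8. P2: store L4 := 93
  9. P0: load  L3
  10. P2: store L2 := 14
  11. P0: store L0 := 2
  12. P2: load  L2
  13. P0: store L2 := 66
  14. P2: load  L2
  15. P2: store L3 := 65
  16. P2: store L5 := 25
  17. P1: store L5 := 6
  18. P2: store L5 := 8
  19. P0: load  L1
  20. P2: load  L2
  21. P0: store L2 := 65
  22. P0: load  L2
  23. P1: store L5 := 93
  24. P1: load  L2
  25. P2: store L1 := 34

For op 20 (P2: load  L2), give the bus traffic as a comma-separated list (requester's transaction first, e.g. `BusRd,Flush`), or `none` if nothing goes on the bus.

bus = none

[1] P2: load  L0 | P0:I, P1:I, P2:S(70) | bus: BusRd
[2] P2: load  L2 | P0:I, P1:I, P2:S(80) | bus: BusRd
[3] P1: store L2 := 16 | P0:I, P1:M(16), P2:I | bus: BusRdX
[4] P1: load  L0 | P0:I, P1:S(70), P2:S(70) | bus: BusRd
[5] P2: store L4 := 36 | P0:I, P1:I, P2:M(36) | bus: BusRdX
[6] P2: store L2 := 18 | P0:I, P1:I, P2:M(18) | bus: BusRdX,Flush
[7] P0: load  L5 | P0:S(80), P1:I, P2:I | bus: BusRd
[8] P2: store L4 := 93 | P0:I, P1:I, P2:M(93) | bus: none
[9] P0: load  L3 | P0:S(0), P1:I, P2:I | bus: BusRd
[10] P2: store L2 := 14 | P0:I, P1:I, P2:M(14) | bus: none
[11] P0: store L0 := 2 | P0:M(2), P1:I, P2:I | bus: BusRdX
[12] P2: load  L2 | P0:I, P1:I, P2:M(14) | bus: none
[13] P0: store L2 := 66 | P0:M(66), P1:I, P2:I | bus: BusRdX,Flush
[14] P2: load  L2 | P0:S(66), P1:I, P2:S(66) | bus: BusRd,Flush
[15] P2: store L3 := 65 | P0:I, P1:I, P2:M(65) | bus: BusRdX
[16] P2: store L5 := 25 | P0:I, P1:I, P2:M(25) | bus: BusRdX
[17] P1: store L5 := 6 | P0:I, P1:M(6), P2:I | bus: BusRdX,Flush
[18] P2: store L5 := 8 | P0:I, P1:I, P2:M(8) | bus: BusRdX,Flush
[19] P0: load  L1 | P0:S(20), P1:I, P2:I | bus: BusRd
[20] P2: load  L2 | P0:S(66), P1:I, P2:S(66) | bus: none
[21] P0: store L2 := 65 | P0:M(65), P1:I, P2:I | bus: BusRdX
[22] P0: load  L2 | P0:M(65), P1:I, P2:I | bus: none
[23] P1: store L5 := 93 | P0:I, P1:M(93), P2:I | bus: BusRdX,Flush
[24] P1: load  L2 | P0:S(65), P1:S(65), P2:I | bus: BusRd,Flush
[25] P2: store L1 := 34 | P0:I, P1:I, P2:M(34) | bus: BusRdX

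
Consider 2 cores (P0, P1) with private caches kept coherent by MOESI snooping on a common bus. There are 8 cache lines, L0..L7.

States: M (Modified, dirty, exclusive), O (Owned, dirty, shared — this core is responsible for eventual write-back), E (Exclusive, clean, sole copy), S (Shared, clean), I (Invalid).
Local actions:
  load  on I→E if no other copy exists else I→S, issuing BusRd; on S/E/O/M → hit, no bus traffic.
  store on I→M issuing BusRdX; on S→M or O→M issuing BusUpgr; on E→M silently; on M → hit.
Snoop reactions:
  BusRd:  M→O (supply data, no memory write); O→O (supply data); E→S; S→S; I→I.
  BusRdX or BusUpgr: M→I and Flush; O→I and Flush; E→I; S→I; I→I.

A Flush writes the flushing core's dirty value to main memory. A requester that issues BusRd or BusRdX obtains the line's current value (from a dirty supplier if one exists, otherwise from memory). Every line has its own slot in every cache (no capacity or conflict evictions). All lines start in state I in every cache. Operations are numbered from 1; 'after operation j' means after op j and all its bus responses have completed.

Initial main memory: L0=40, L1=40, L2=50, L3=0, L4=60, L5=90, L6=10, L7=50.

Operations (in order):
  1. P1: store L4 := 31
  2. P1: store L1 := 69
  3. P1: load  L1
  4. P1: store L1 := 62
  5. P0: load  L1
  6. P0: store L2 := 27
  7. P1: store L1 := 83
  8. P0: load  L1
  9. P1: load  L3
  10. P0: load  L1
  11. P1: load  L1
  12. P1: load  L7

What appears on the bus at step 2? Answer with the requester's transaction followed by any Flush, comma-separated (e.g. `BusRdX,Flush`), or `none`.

step 1: P1: store L4 := 31  ⟶  IM  (L4)  txn=BusRdX  M[L4]=60
step 2: P1: store L1 := 69  ⟶  IM  (L1)  txn=BusRdX  M[L1]=40
step 3: P1: load  L1  ⟶  IM  (L1)  txn=∅  M[L1]=40
step 4: P1: store L1 := 62  ⟶  IM  (L1)  txn=∅  M[L1]=40
step 5: P0: load  L1  ⟶  SO  (L1)  txn=BusRd  M[L1]=40
step 6: P0: store L2 := 27  ⟶  MI  (L2)  txn=BusRdX  M[L2]=50
step 7: P1: store L1 := 83  ⟶  IM  (L1)  txn=BusUpgr  M[L1]=40
step 8: P0: load  L1  ⟶  SO  (L1)  txn=BusRd  M[L1]=40
step 9: P1: load  L3  ⟶  IE  (L3)  txn=BusRd  M[L3]=0
step 10: P0: load  L1  ⟶  SO  (L1)  txn=∅  M[L1]=40
step 11: P1: load  L1  ⟶  SO  (L1)  txn=∅  M[L1]=40
step 12: P1: load  L7  ⟶  IE  (L7)  txn=BusRd  M[L7]=50

bus = BusRdX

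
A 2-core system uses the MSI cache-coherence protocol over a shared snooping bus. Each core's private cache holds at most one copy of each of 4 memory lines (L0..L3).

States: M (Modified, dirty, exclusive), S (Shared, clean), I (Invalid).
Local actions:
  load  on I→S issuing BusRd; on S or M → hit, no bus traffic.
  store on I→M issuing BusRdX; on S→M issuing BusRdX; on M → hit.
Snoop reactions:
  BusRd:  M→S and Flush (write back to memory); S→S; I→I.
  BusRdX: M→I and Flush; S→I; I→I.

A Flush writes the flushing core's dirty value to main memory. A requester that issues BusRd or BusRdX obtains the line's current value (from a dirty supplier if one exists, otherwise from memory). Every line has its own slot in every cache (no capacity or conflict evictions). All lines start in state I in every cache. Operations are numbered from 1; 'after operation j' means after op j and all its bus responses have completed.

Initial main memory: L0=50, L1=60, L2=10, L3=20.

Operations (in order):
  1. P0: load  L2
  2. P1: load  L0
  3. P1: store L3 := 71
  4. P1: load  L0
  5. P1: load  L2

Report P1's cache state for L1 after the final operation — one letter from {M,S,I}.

step 1: P0: load  L2  ⟶  SI  (L2)  txn=BusRd  M[L2]=10
step 2: P1: load  L0  ⟶  IS  (L0)  txn=BusRd  M[L0]=50
step 3: P1: store L3 := 71  ⟶  IM  (L3)  txn=BusRdX  M[L3]=20
step 4: P1: load  L0  ⟶  IS  (L0)  txn=∅  M[L0]=50
step 5: P1: load  L2  ⟶  SS  (L2)  txn=BusRd  M[L2]=10

state = I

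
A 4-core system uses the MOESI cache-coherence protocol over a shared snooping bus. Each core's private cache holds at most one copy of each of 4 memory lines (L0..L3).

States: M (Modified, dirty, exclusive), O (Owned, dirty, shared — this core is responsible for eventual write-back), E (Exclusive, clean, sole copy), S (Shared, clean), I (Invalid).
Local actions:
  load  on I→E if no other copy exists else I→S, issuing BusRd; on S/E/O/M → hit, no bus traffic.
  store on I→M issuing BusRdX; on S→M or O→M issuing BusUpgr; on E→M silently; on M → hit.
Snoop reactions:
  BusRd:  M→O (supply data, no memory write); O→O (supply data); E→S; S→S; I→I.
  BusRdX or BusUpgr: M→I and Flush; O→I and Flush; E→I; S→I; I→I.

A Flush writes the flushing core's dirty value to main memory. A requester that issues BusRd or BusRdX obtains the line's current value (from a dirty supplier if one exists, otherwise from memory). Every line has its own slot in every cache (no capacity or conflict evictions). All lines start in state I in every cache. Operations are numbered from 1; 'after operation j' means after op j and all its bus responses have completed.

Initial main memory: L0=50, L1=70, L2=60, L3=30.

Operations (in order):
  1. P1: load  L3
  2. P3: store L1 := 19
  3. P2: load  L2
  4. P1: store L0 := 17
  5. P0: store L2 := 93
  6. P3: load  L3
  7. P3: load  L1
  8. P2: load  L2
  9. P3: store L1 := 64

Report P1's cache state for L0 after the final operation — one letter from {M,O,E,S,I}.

1. P1: load  L3  bus=[BusRd]  L3: P0=I P1=E P2=I P3=I  mem[L3]=30
2. P3: store L1 := 19  bus=[BusRdX]  L1: P0=I P1=I P2=I P3=M  mem[L1]=70
3. P2: load  L2  bus=[BusRd]  L2: P0=I P1=I P2=E P3=I  mem[L2]=60
4. P1: store L0 := 17  bus=[BusRdX]  L0: P0=I P1=M P2=I P3=I  mem[L0]=50
5. P0: store L2 := 93  bus=[BusRdX]  L2: P0=M P1=I P2=I P3=I  mem[L2]=60
6. P3: load  L3  bus=[BusRd]  L3: P0=I P1=S P2=I P3=S  mem[L3]=30
7. P3: load  L1  bus=[-]  L1: P0=I P1=I P2=I P3=M  mem[L1]=70
8. P2: load  L2  bus=[BusRd]  L2: P0=O P1=I P2=S P3=I  mem[L2]=60
9. P3: store L1 := 64  bus=[-]  L1: P0=I P1=I P2=I P3=M  mem[L1]=70

state = M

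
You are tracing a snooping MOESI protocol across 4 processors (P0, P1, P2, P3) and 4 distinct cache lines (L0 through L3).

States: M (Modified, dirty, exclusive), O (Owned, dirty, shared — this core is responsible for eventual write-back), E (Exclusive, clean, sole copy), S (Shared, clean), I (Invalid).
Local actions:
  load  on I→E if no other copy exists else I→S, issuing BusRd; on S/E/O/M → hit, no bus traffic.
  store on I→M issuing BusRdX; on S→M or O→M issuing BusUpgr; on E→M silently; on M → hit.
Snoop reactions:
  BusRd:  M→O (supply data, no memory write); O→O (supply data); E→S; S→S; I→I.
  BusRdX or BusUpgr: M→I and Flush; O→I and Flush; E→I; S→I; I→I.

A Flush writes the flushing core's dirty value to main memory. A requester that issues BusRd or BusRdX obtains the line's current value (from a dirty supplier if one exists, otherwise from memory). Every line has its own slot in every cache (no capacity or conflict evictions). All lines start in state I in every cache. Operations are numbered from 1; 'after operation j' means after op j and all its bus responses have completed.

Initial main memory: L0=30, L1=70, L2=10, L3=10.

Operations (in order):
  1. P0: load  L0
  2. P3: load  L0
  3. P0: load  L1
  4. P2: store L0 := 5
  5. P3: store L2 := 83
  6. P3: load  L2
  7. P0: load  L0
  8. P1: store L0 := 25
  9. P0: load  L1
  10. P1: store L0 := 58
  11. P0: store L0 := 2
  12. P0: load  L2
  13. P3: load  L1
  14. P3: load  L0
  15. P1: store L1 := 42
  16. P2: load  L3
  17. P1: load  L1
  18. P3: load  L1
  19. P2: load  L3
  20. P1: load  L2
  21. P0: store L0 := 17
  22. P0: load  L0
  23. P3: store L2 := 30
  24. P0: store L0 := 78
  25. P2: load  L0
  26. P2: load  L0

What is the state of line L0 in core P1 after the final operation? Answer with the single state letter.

state = I

  op1 P0: load  L0 → E/I/I/I on L0; bus BusRd; mem=30
  op2 P3: load  L0 → S/I/I/S on L0; bus BusRd; mem=30
  op3 P0: load  L1 → E/I/I/I on L1; bus BusRd; mem=70
  op4 P2: store L0 := 5 → I/I/M/I on L0; bus BusRdX; mem=30
  op5 P3: store L2 := 83 → I/I/I/M on L2; bus BusRdX; mem=10
  op6 P3: load  L2 → I/I/I/M on L2; bus (none); mem=10
  op7 P0: load  L0 → S/I/O/I on L0; bus BusRd; mem=30
  op8 P1: store L0 := 25 → I/M/I/I on L0; bus BusRdX Flush; mem=5
  op9 P0: load  L1 → E/I/I/I on L1; bus (none); mem=70
  op10 P1: store L0 := 58 → I/M/I/I on L0; bus (none); mem=5
  op11 P0: store L0 := 2 → M/I/I/I on L0; bus BusRdX Flush; mem=58
  op12 P0: load  L2 → S/I/I/O on L2; bus BusRd; mem=10
  op13 P3: load  L1 → S/I/I/S on L1; bus BusRd; mem=70
  op14 P3: load  L0 → O/I/I/S on L0; bus BusRd; mem=58
  op15 P1: store L1 := 42 → I/M/I/I on L1; bus BusRdX; mem=70
  op16 P2: load  L3 → I/I/E/I on L3; bus BusRd; mem=10
  op17 P1: load  L1 → I/M/I/I on L1; bus (none); mem=70
  op18 P3: load  L1 → I/O/I/S on L1; bus BusRd; mem=70
  op19 P2: load  L3 → I/I/E/I on L3; bus (none); mem=10
  op20 P1: load  L2 → S/S/I/O on L2; bus BusRd; mem=10
  op21 P0: store L0 := 17 → M/I/I/I on L0; bus BusUpgr; mem=58
  op22 P0: load  L0 → M/I/I/I on L0; bus (none); mem=58
  op23 P3: store L2 := 30 → I/I/I/M on L2; bus BusUpgr; mem=10
  op24 P0: store L0 := 78 → M/I/I/I on L0; bus (none); mem=58
  op25 P2: load  L0 → O/I/S/I on L0; bus BusRd; mem=58
  op26 P2: load  L0 → O/I/S/I on L0; bus (none); mem=58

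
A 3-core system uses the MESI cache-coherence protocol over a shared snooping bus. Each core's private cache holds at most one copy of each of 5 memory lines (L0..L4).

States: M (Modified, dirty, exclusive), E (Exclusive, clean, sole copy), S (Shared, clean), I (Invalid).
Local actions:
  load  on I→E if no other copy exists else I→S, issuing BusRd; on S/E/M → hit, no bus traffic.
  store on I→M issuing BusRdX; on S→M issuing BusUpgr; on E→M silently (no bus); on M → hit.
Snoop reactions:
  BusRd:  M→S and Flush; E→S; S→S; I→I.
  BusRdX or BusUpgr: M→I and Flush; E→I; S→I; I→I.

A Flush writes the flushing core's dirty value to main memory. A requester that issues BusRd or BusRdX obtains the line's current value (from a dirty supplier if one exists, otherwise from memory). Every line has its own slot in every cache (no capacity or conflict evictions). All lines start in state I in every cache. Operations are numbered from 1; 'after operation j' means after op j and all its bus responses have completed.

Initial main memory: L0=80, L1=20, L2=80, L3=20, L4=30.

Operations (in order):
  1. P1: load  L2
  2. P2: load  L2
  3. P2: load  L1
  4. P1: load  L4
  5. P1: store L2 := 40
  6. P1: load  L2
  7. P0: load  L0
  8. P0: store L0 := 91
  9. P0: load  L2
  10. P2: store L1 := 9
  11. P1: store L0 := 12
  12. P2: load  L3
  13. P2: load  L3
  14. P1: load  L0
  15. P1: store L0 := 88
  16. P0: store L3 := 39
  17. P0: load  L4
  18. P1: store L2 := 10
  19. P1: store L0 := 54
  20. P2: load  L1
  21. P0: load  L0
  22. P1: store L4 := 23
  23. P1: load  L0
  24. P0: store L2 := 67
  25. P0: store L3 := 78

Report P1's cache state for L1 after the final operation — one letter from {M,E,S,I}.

state = I

  op1 P1: load  L2 → I/E/I on L2; bus BusRd; mem=80
  op2 P2: load  L2 → I/S/S on L2; bus BusRd; mem=80
  op3 P2: load  L1 → I/I/E on L1; bus BusRd; mem=20
  op4 P1: load  L4 → I/E/I on L4; bus BusRd; mem=30
  op5 P1: store L2 := 40 → I/M/I on L2; bus BusUpgr; mem=80
  op6 P1: load  L2 → I/M/I on L2; bus (none); mem=80
  op7 P0: load  L0 → E/I/I on L0; bus BusRd; mem=80
  op8 P0: store L0 := 91 → M/I/I on L0; bus (none); mem=80
  op9 P0: load  L2 → S/S/I on L2; bus BusRd Flush; mem=40
  op10 P2: store L1 := 9 → I/I/M on L1; bus (none); mem=20
  op11 P1: store L0 := 12 → I/M/I on L0; bus BusRdX Flush; mem=91
  op12 P2: load  L3 → I/I/E on L3; bus BusRd; mem=20
  op13 P2: load  L3 → I/I/E on L3; bus (none); mem=20
  op14 P1: load  L0 → I/M/I on L0; bus (none); mem=91
  op15 P1: store L0 := 88 → I/M/I on L0; bus (none); mem=91
  op16 P0: store L3 := 39 → M/I/I on L3; bus BusRdX; mem=20
  op17 P0: load  L4 → S/S/I on L4; bus BusRd; mem=30
  op18 P1: store L2 := 10 → I/M/I on L2; bus BusUpgr; mem=40
  op19 P1: store L0 := 54 → I/M/I on L0; bus (none); mem=91
  op20 P2: load  L1 → I/I/M on L1; bus (none); mem=20
  op21 P0: load  L0 → S/S/I on L0; bus BusRd Flush; mem=54
  op22 P1: store L4 := 23 → I/M/I on L4; bus BusUpgr; mem=30
  op23 P1: load  L0 → S/S/I on L0; bus (none); mem=54
  op24 P0: store L2 := 67 → M/I/I on L2; bus BusRdX Flush; mem=10
  op25 P0: store L3 := 78 → M/I/I on L3; bus (none); mem=20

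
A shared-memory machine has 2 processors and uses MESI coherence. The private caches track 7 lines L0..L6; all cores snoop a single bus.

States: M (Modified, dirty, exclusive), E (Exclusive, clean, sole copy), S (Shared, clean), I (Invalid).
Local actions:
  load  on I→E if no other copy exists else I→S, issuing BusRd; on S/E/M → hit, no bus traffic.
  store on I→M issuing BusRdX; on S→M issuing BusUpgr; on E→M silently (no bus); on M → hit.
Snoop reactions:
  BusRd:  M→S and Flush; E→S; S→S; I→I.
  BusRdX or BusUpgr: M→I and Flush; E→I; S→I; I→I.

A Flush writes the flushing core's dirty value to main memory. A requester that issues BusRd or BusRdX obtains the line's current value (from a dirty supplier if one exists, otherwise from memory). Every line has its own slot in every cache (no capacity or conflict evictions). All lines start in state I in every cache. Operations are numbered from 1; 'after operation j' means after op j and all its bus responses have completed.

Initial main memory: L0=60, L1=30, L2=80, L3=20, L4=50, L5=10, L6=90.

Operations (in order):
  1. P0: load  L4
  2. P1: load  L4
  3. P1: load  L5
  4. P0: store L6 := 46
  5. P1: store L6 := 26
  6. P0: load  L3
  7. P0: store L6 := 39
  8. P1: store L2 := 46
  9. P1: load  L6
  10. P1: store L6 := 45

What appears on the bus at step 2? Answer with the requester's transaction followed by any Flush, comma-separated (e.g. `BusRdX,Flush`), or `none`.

1. P0: load  L4  bus=[BusRd]  L4: P0=E P1=I  mem[L4]=50
2. P1: load  L4  bus=[BusRd]  L4: P0=S P1=S  mem[L4]=50
3. P1: load  L5  bus=[BusRd]  L5: P0=I P1=E  mem[L5]=10
4. P0: store L6 := 46  bus=[BusRdX]  L6: P0=M P1=I  mem[L6]=90
5. P1: store L6 := 26  bus=[BusRdX,Flush]  L6: P0=I P1=M  mem[L6]=46
6. P0: load  L3  bus=[BusRd]  L3: P0=E P1=I  mem[L3]=20
7. P0: store L6 := 39  bus=[BusRdX,Flush]  L6: P0=M P1=I  mem[L6]=26
8. P1: store L2 := 46  bus=[BusRdX]  L2: P0=I P1=M  mem[L2]=80
9. P1: load  L6  bus=[BusRd,Flush]  L6: P0=S P1=S  mem[L6]=39
10. P1: store L6 := 45  bus=[BusUpgr]  L6: P0=I P1=M  mem[L6]=39

bus = BusRd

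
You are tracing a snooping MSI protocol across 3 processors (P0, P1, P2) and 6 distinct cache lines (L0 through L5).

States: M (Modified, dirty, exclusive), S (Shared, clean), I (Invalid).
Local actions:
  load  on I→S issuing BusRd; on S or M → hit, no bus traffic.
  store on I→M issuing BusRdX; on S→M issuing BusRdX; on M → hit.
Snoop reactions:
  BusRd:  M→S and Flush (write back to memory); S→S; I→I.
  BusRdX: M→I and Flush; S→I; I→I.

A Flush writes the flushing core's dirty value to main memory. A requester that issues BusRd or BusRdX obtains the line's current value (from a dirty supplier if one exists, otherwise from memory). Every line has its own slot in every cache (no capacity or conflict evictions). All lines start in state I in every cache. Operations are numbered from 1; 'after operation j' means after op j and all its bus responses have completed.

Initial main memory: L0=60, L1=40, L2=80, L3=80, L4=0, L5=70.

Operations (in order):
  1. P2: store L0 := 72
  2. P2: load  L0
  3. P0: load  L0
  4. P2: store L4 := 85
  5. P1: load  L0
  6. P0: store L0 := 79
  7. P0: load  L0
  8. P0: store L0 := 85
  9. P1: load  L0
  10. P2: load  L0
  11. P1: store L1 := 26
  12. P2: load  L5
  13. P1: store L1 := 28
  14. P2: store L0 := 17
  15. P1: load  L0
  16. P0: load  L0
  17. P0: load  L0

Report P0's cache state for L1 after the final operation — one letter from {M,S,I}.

state = I

  op1 P2: store L0 := 72 → I/I/M on L0; bus BusRdX; mem=60
  op2 P2: load  L0 → I/I/M on L0; bus (none); mem=60
  op3 P0: load  L0 → S/I/S on L0; bus BusRd Flush; mem=72
  op4 P2: store L4 := 85 → I/I/M on L4; bus BusRdX; mem=0
  op5 P1: load  L0 → S/S/S on L0; bus BusRd; mem=72
  op6 P0: store L0 := 79 → M/I/I on L0; bus BusRdX; mem=72
  op7 P0: load  L0 → M/I/I on L0; bus (none); mem=72
  op8 P0: store L0 := 85 → M/I/I on L0; bus (none); mem=72
  op9 P1: load  L0 → S/S/I on L0; bus BusRd Flush; mem=85
  op10 P2: load  L0 → S/S/S on L0; bus BusRd; mem=85
  op11 P1: store L1 := 26 → I/M/I on L1; bus BusRdX; mem=40
  op12 P2: load  L5 → I/I/S on L5; bus BusRd; mem=70
  op13 P1: store L1 := 28 → I/M/I on L1; bus (none); mem=40
  op14 P2: store L0 := 17 → I/I/M on L0; bus BusRdX; mem=85
  op15 P1: load  L0 → I/S/S on L0; bus BusRd Flush; mem=17
  op16 P0: load  L0 → S/S/S on L0; bus BusRd; mem=17
  op17 P0: load  L0 → S/S/S on L0; bus (none); mem=17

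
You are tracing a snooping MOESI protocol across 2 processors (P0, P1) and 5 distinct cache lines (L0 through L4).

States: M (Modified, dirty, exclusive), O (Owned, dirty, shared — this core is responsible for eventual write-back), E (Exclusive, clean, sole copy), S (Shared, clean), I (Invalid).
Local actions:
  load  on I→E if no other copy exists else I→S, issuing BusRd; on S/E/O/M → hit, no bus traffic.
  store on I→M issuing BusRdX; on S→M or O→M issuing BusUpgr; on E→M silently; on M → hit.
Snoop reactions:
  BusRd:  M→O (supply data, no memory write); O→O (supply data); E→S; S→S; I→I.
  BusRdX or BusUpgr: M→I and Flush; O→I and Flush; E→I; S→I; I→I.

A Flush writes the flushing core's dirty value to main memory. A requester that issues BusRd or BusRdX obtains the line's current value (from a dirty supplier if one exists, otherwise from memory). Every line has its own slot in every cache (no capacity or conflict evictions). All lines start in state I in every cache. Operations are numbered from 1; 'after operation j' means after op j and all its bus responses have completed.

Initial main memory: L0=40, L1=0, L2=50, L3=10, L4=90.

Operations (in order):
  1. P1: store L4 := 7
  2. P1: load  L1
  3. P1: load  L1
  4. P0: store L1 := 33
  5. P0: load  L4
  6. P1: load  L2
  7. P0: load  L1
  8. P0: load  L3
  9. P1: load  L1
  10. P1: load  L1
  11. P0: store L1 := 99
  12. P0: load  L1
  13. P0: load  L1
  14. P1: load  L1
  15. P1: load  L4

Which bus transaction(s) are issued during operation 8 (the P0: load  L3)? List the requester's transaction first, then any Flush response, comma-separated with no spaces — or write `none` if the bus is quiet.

  op1 P1: store L4 := 7 → I/M on L4; bus BusRdX; mem=90
  op2 P1: load  L1 → I/E on L1; bus BusRd; mem=0
  op3 P1: load  L1 → I/E on L1; bus (none); mem=0
  op4 P0: store L1 := 33 → M/I on L1; bus BusRdX; mem=0
  op5 P0: load  L4 → S/O on L4; bus BusRd; mem=90
  op6 P1: load  L2 → I/E on L2; bus BusRd; mem=50
  op7 P0: load  L1 → M/I on L1; bus (none); mem=0
  op8 P0: load  L3 → E/I on L3; bus BusRd; mem=10
  op9 P1: load  L1 → O/S on L1; bus BusRd; mem=0
  op10 P1: load  L1 → O/S on L1; bus (none); mem=0
  op11 P0: store L1 := 99 → M/I on L1; bus BusUpgr; mem=0
  op12 P0: load  L1 → M/I on L1; bus (none); mem=0
  op13 P0: load  L1 → M/I on L1; bus (none); mem=0
  op14 P1: load  L1 → O/S on L1; bus BusRd; mem=0
  op15 P1: load  L4 → S/O on L4; bus (none); mem=90

bus = BusRd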